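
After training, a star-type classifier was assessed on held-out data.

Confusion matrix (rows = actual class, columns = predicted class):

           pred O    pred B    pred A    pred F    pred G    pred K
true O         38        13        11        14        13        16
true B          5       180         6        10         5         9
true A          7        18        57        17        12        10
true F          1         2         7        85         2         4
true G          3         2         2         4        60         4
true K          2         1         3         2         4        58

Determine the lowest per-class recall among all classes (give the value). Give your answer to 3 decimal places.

0.362

Per-class recall (TP/(TP+FN)):
  O: TP=38, FN=13+11+14+13+16=67 → 38/105 = 0.3619
  B: TP=180, FN=5+6+10+5+9=35 → 180/215 = 0.8372
  A: TP=57, FN=7+18+17+12+10=64 → 57/121 = 0.4711
  F: TP=85, FN=1+2+7+2+4=16 → 85/101 = 0.8416
  G: TP=60, FN=3+2+2+4+4=15 → 60/75 = 0.8000
  K: TP=58, FN=2+1+3+2+4=12 → 58/70 = 0.8286
Lowest is class 'O' with recall = 0.362.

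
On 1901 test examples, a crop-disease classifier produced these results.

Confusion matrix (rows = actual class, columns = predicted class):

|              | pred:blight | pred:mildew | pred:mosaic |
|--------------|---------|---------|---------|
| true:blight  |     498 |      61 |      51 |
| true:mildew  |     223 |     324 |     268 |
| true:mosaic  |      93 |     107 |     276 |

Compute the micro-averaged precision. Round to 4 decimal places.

Micro-averaging pools counts across classes: ΣTP=1098, ΣFP=803, ΣFN=803.
Micro-precision = TP/(TP+FP) on pooled counts = 0.5776 (equals overall accuracy in single-label multiclass).

0.5776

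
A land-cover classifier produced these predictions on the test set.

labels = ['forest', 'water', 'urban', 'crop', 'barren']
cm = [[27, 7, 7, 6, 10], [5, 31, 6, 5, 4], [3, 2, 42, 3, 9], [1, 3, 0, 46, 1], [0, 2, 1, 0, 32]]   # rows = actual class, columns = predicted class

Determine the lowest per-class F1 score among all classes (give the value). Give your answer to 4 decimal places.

Per-class F1 score (2·TP/(2·TP+FP+FN)):
  forest: TP=27, FP=5+3+1+0=9, FN=7+7+6+10=30 → 54/93 = 0.58065
  water: TP=31, FP=7+2+3+2=14, FN=5+6+5+4=20 → 62/96 = 0.64583
  urban: TP=42, FP=7+6+0+1=14, FN=3+2+3+9=17 → 84/115 = 0.73043
  crop: TP=46, FP=6+5+3+0=14, FN=1+3+0+1=5 → 92/111 = 0.82883
  barren: TP=32, FP=10+4+9+1=24, FN=0+2+1+0=3 → 64/91 = 0.70330
Lowest is class 'forest' with F1 score = 0.5806.

0.5806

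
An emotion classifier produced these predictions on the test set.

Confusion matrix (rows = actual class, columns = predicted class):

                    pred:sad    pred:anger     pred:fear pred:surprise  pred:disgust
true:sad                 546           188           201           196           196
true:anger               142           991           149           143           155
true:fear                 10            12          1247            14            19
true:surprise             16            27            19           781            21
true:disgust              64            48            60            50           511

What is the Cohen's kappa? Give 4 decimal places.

Observed agreement pₒ = trace/N = 4076/5806 = 0.70203
Expected agreement pₑ = Σ (rowᵢ·colᵢ)/N² = (1327·778 + 1580·1266 + 1302·1676 + 864·1184 + 733·902)/5806² = 0.20466
κ = (pₒ − pₑ)/(1 − pₑ) = (0.70203 − 0.20466)/(1 − 0.20466) = 0.6254

0.6254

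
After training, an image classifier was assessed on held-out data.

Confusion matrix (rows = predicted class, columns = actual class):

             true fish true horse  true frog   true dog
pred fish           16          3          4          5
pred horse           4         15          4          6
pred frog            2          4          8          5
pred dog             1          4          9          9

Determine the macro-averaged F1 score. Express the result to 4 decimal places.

Per-class F1 score (2·TP/(2·TP+FP+FN)):
  fish: TP=16, FP=3+4+5=12, FN=4+2+1=7 → 32/51 = 0.62745
  horse: TP=15, FP=4+4+6=14, FN=3+4+4=11 → 30/55 = 0.54545
  frog: TP=8, FP=2+4+5=11, FN=4+4+9=17 → 16/44 = 0.36364
  dog: TP=9, FP=1+4+9=14, FN=5+6+5=16 → 18/48 = 0.37500
Macro-F1 score = mean = (0.62745 + 0.54545 + 0.36364 + 0.37500) / 4 = 0.4779

0.4779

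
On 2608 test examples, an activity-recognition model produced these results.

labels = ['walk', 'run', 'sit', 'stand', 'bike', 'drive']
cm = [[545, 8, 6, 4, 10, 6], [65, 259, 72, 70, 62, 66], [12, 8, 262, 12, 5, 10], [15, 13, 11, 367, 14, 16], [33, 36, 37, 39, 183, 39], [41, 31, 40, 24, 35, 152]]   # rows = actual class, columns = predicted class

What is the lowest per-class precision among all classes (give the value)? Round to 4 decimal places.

0.5260

Per-class precision (TP/(TP+FP)):
  walk: TP=545, FP=65+12+15+33+41=166 → 545/711 = 0.76653
  run: TP=259, FP=8+8+13+36+31=96 → 259/355 = 0.72958
  sit: TP=262, FP=6+72+11+37+40=166 → 262/428 = 0.61215
  stand: TP=367, FP=4+70+12+39+24=149 → 367/516 = 0.71124
  bike: TP=183, FP=10+62+5+14+35=126 → 183/309 = 0.59223
  drive: TP=152, FP=6+66+10+16+39=137 → 152/289 = 0.52595
Lowest is class 'drive' with precision = 0.5260.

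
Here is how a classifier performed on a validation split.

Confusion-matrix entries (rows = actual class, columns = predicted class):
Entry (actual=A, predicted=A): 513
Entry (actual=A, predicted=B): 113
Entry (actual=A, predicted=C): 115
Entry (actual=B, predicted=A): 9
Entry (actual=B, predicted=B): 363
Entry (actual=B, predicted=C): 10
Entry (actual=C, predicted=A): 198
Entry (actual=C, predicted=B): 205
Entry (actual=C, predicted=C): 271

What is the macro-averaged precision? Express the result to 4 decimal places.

0.6433

Per-class precision (TP/(TP+FP)):
  A: TP=513, FP=9+198=207 → 513/720 = 0.71250
  B: TP=363, FP=113+205=318 → 363/681 = 0.53304
  C: TP=271, FP=115+10=125 → 271/396 = 0.68434
Macro-precision = mean = (0.71250 + 0.53304 + 0.68434) / 3 = 0.6433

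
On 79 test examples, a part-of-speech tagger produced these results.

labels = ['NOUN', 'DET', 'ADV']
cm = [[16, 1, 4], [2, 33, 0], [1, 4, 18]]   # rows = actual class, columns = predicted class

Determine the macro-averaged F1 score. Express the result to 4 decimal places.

Per-class F1 score (2·TP/(2·TP+FP+FN)):
  NOUN: TP=16, FP=2+1=3, FN=1+4=5 → 32/40 = 0.80000
  DET: TP=33, FP=1+4=5, FN=2+0=2 → 66/73 = 0.90411
  ADV: TP=18, FP=4+0=4, FN=1+4=5 → 36/45 = 0.80000
Macro-F1 score = mean = (0.80000 + 0.90411 + 0.80000) / 3 = 0.8347

0.8347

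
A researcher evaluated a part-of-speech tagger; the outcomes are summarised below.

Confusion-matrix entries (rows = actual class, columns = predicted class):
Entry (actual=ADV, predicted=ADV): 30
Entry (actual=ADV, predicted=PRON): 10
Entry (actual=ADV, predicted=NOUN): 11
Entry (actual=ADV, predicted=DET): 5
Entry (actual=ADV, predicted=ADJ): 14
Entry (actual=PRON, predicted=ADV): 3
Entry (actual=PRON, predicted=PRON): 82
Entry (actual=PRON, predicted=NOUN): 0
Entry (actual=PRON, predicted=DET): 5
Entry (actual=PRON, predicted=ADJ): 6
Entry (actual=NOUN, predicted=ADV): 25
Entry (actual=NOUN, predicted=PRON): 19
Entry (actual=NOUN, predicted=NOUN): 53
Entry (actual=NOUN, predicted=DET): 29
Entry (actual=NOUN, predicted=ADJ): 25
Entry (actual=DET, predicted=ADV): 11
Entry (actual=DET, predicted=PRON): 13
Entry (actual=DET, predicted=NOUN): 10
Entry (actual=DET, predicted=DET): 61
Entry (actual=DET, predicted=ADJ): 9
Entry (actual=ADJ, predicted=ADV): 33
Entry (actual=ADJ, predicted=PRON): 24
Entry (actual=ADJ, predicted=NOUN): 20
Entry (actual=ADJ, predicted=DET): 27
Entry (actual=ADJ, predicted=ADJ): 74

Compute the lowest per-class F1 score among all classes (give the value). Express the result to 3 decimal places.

Per-class F1 score (2·TP/(2·TP+FP+FN)):
  ADV: TP=30, FP=3+25+11+33=72, FN=10+11+5+14=40 → 60/172 = 0.3488
  PRON: TP=82, FP=10+19+13+24=66, FN=3+0+5+6=14 → 164/244 = 0.6721
  NOUN: TP=53, FP=11+0+10+20=41, FN=25+19+29+25=98 → 106/245 = 0.4327
  DET: TP=61, FP=5+5+29+27=66, FN=11+13+10+9=43 → 122/231 = 0.5281
  ADJ: TP=74, FP=14+6+25+9=54, FN=33+24+20+27=104 → 148/306 = 0.4837
Lowest is class 'ADV' with F1 score = 0.349.

0.349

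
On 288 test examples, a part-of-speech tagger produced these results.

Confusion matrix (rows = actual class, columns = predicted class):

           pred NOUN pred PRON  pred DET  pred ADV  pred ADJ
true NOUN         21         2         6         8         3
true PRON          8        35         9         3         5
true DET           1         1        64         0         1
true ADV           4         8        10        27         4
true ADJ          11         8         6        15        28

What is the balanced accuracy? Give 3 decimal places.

0.597

Balanced accuracy = mean of per-class recall.
  NOUN: recall = 21/40 = 0.5250
  PRON: recall = 35/60 = 0.5833
  DET: recall = 64/67 = 0.9552
  ADV: recall = 27/53 = 0.5094
  ADJ: recall = 28/68 = 0.4118
Mean = (0.5250 + 0.5833 + 0.9552 + 0.5094 + 0.4118) / 5 = 0.597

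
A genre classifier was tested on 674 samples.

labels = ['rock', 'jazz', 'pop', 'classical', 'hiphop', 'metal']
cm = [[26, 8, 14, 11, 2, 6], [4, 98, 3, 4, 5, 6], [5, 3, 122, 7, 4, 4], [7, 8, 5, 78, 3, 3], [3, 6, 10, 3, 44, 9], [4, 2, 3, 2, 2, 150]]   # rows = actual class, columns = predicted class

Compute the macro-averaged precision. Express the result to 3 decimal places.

0.735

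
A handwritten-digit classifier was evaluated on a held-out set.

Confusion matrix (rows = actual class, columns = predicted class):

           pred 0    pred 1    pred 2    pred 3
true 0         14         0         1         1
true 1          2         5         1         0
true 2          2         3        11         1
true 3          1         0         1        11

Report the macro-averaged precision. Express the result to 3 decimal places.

Per-class precision (TP/(TP+FP)):
  0: TP=14, FP=2+2+1=5 → 14/19 = 0.7368
  1: TP=5, FP=0+3+0=3 → 5/8 = 0.6250
  2: TP=11, FP=1+1+1=3 → 11/14 = 0.7857
  3: TP=11, FP=1+0+1=2 → 11/13 = 0.8462
Macro-precision = mean = (0.7368 + 0.6250 + 0.7857 + 0.8462) / 4 = 0.748

0.748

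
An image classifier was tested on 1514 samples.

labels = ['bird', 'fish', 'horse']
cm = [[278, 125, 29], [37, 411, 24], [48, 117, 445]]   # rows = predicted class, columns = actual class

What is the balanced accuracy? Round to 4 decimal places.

0.7629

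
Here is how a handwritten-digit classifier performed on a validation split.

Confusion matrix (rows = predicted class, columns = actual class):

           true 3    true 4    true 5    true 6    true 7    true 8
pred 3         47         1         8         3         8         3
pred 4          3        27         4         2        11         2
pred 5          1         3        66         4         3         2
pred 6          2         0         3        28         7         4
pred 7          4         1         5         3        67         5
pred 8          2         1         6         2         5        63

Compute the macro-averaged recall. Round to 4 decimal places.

0.7433

Per-class recall (TP/(TP+FN)):
  3: TP=47, FN=3+1+2+4+2=12 → 47/59 = 0.79661
  4: TP=27, FN=1+3+0+1+1=6 → 27/33 = 0.81818
  5: TP=66, FN=8+4+3+5+6=26 → 66/92 = 0.71739
  6: TP=28, FN=3+2+4+3+2=14 → 28/42 = 0.66667
  7: TP=67, FN=8+11+3+7+5=34 → 67/101 = 0.66337
  8: TP=63, FN=3+2+2+4+5=16 → 63/79 = 0.79747
Macro-recall = mean = (0.79661 + 0.81818 + 0.71739 + 0.66667 + 0.66337 + 0.79747) / 6 = 0.7433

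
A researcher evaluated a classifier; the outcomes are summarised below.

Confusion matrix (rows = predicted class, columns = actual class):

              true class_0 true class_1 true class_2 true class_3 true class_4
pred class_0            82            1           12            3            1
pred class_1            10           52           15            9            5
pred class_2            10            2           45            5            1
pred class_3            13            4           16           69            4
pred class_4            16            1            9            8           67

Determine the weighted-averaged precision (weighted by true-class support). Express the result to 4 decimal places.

0.7065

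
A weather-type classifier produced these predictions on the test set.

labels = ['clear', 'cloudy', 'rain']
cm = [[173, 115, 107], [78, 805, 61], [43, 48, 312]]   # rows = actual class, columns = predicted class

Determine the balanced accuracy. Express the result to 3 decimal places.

0.688

Balanced accuracy = mean of per-class recall.
  clear: recall = 173/395 = 0.4380
  cloudy: recall = 805/944 = 0.8528
  rain: recall = 312/403 = 0.7742
Mean = (0.4380 + 0.8528 + 0.7742) / 3 = 0.688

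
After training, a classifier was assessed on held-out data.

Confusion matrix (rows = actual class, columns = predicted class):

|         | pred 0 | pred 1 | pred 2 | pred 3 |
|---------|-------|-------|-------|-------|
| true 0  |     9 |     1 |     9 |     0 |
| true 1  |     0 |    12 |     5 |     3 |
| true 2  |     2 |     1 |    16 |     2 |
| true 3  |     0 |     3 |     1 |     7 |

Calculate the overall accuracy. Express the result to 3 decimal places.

Accuracy = trace / total = (9+12+16+7=44) / 71 = 44/71 = 0.620

0.620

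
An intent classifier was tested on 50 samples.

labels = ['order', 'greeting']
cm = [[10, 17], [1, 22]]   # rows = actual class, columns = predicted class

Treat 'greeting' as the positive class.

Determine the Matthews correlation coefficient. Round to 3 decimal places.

0.393

MCC = (TP·TN − FP·FN) / √((TP+FP)(TP+FN)(TN+FP)(TN+FN))
Numerator = 22·10 − 17·1 = 203
Denominator = √(39·23·27·11) = √266409 = 516.1482
MCC = 203 / 516.1482 = 0.393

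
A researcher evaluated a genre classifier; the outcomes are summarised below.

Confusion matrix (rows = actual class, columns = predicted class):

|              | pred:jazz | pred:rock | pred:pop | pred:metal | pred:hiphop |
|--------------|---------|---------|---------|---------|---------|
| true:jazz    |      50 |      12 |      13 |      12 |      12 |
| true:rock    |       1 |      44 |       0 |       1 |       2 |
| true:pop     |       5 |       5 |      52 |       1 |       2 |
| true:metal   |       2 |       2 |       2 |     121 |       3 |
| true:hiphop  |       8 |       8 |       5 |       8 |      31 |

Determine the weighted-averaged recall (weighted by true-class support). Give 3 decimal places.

0.741

Per-class recall (TP/(TP+FN)):
  jazz: TP=50, FN=12+13+12+12=49 → 50/99 = 0.5051
  rock: TP=44, FN=1+0+1+2=4 → 44/48 = 0.9167
  pop: TP=52, FN=5+5+1+2=13 → 52/65 = 0.8000
  metal: TP=121, FN=2+2+2+3=9 → 121/130 = 0.9308
  hiphop: TP=31, FN=8+8+5+8=29 → 31/60 = 0.5167
Weighted-recall = Σ (supportᵢ/N)·recallᵢ with N=402: (99/402)·0.5051 + (48/402)·0.9167 + (65/402)·0.8000 + (130/402)·0.9308 + (60/402)·0.5167 = 0.741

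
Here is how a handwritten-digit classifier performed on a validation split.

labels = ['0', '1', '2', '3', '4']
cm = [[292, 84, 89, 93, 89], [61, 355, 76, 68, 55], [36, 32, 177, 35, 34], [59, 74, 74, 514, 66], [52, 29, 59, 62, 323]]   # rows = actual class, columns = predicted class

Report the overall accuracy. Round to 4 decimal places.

0.5751

Accuracy = trace / total = (292+355+177+514+323=1661) / 2888 = 1661/2888 = 0.5751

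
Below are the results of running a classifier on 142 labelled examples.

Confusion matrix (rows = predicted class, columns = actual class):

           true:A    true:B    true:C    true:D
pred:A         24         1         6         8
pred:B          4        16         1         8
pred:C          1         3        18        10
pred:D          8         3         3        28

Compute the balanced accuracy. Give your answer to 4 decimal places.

Balanced accuracy = mean of per-class recall.
  A: recall = 24/37 = 0.64865
  B: recall = 16/23 = 0.69565
  C: recall = 18/28 = 0.64286
  D: recall = 28/54 = 0.51852
Mean = (0.64865 + 0.69565 + 0.64286 + 0.51852) / 4 = 0.6264

0.6264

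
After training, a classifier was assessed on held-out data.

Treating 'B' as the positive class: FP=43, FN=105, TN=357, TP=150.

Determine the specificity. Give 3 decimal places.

Specificity = TN/(TN+FP) = 357/(357+43) = 0.893

0.893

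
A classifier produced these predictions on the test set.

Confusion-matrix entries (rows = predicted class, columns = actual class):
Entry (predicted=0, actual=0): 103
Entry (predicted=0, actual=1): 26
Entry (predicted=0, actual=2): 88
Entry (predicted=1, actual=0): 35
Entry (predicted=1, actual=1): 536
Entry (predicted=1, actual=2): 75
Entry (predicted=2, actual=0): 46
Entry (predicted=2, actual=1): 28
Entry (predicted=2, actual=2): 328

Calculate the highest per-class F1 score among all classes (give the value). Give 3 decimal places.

0.867

Per-class F1 score (2·TP/(2·TP+FP+FN)):
  0: TP=103, FP=26+88=114, FN=35+46=81 → 206/401 = 0.5137
  1: TP=536, FP=35+75=110, FN=26+28=54 → 1072/1236 = 0.8673
  2: TP=328, FP=46+28=74, FN=88+75=163 → 656/893 = 0.7346
Highest is class '1' with F1 score = 0.867.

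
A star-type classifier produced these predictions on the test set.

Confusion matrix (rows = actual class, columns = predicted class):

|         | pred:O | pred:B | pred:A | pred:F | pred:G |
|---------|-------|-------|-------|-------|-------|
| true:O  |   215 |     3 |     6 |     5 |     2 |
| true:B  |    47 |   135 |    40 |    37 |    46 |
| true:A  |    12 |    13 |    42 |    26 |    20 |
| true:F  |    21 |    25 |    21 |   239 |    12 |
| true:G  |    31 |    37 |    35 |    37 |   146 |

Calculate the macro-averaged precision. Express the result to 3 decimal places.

Per-class precision (TP/(TP+FP)):
  O: TP=215, FP=47+12+21+31=111 → 215/326 = 0.6595
  B: TP=135, FP=3+13+25+37=78 → 135/213 = 0.6338
  A: TP=42, FP=6+40+21+35=102 → 42/144 = 0.2917
  F: TP=239, FP=5+37+26+37=105 → 239/344 = 0.6948
  G: TP=146, FP=2+46+20+12=80 → 146/226 = 0.6460
Macro-precision = mean = (0.6595 + 0.6338 + 0.2917 + 0.6948 + 0.6460) / 5 = 0.585

0.585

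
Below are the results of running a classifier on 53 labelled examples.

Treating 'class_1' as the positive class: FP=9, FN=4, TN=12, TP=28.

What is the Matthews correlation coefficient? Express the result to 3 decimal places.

MCC = (TP·TN − FP·FN) / √((TP+FP)(TP+FN)(TN+FP)(TN+FN))
Numerator = 28·12 − 9·4 = 300
Denominator = √(37·32·21·16) = √397824 = 630.7329
MCC = 300 / 630.7329 = 0.476

0.476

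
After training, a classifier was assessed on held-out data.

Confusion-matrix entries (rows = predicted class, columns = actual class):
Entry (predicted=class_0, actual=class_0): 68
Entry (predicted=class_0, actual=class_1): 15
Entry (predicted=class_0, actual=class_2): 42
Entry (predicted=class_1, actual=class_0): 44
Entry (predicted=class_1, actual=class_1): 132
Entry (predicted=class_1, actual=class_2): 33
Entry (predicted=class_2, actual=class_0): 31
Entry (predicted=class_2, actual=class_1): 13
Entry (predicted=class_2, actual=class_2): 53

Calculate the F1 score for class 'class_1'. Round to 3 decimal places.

0.715

Take TP from the diagonal, FP from the rest of the 'class_1' prediction marginal, FN from the rest of the 'class_1' actual marginal.
F1 score = 2·TP/(2·TP+FP+FN).
class_1: TP=132, FP=44+33=77, FN=15+13=28 → 264/369 = 0.7154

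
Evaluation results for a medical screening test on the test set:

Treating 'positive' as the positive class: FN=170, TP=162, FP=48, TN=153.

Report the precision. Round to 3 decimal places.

0.771

Precision = TP/(TP+FP) = 162/(162+48) = 162/210 = 0.771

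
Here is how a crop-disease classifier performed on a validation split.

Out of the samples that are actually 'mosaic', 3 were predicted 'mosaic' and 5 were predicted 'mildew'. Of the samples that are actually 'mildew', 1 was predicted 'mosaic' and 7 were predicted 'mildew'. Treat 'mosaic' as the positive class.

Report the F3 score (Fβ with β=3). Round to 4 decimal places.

0.3947

Fβ = (1+β²)·TP / ((1+β²)·TP + β²·FN + FP), with β²=9
= 10·3 / (10·3 + 9·5 + 1) = 0.3947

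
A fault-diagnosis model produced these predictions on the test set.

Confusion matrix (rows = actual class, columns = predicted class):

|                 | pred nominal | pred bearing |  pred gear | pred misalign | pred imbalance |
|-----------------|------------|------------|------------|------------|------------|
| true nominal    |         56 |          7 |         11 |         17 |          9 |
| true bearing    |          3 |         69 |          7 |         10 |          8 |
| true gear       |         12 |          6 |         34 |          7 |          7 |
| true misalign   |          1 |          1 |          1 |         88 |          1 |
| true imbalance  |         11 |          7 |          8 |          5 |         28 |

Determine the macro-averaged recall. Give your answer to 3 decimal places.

Per-class recall (TP/(TP+FN)):
  nominal: TP=56, FN=7+11+17+9=44 → 56/100 = 0.5600
  bearing: TP=69, FN=3+7+10+8=28 → 69/97 = 0.7113
  gear: TP=34, FN=12+6+7+7=32 → 34/66 = 0.5152
  misalign: TP=88, FN=1+1+1+1=4 → 88/92 = 0.9565
  imbalance: TP=28, FN=11+7+8+5=31 → 28/59 = 0.4746
Macro-recall = mean = (0.5600 + 0.7113 + 0.5152 + 0.9565 + 0.4746) / 5 = 0.644

0.644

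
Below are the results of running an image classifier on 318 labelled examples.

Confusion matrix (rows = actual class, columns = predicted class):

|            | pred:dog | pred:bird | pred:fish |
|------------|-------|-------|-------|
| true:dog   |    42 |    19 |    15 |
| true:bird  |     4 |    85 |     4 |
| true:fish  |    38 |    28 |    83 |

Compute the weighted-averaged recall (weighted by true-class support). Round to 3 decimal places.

0.660

Per-class recall (TP/(TP+FN)):
  dog: TP=42, FN=19+15=34 → 42/76 = 0.5526
  bird: TP=85, FN=4+4=8 → 85/93 = 0.9140
  fish: TP=83, FN=38+28=66 → 83/149 = 0.5570
Weighted-recall = Σ (supportᵢ/N)·recallᵢ with N=318: (76/318)·0.5526 + (93/318)·0.9140 + (149/318)·0.5570 = 0.660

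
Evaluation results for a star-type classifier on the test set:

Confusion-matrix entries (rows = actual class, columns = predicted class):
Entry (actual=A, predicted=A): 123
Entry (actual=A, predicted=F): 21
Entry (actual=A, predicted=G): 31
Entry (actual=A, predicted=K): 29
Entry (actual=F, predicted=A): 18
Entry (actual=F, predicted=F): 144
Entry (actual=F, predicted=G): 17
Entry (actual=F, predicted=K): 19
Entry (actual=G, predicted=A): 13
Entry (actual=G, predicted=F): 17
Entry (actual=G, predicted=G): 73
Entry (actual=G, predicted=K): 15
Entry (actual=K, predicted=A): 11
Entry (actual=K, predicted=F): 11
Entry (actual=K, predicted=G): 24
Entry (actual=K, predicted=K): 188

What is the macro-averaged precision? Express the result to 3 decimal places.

Per-class precision (TP/(TP+FP)):
  A: TP=123, FP=18+13+11=42 → 123/165 = 0.7455
  F: TP=144, FP=21+17+11=49 → 144/193 = 0.7461
  G: TP=73, FP=31+17+24=72 → 73/145 = 0.5034
  K: TP=188, FP=29+19+15=63 → 188/251 = 0.7490
Macro-precision = mean = (0.7455 + 0.7461 + 0.5034 + 0.7490) / 4 = 0.686

0.686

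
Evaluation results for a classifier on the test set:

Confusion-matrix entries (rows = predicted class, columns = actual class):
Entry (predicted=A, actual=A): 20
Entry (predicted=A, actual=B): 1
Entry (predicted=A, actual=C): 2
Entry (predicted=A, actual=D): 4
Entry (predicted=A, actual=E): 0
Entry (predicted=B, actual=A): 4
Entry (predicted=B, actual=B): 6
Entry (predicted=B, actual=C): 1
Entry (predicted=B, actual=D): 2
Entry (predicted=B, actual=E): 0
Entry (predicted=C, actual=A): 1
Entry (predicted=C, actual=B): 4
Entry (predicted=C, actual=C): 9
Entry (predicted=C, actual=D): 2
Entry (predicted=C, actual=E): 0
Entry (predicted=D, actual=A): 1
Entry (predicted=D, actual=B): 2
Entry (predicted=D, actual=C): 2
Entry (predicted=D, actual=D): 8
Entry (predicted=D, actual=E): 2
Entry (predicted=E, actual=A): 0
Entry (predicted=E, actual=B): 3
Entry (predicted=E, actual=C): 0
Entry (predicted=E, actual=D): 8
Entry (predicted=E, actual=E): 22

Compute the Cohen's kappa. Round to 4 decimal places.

0.5245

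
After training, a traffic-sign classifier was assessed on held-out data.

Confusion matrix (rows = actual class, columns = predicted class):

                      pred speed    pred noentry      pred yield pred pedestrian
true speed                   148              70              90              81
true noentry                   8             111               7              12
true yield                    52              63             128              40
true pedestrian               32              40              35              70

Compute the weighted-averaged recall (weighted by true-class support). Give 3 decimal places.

0.463

Per-class recall (TP/(TP+FN)):
  speed: TP=148, FN=70+90+81=241 → 148/389 = 0.3805
  noentry: TP=111, FN=8+7+12=27 → 111/138 = 0.8043
  yield: TP=128, FN=52+63+40=155 → 128/283 = 0.4523
  pedestrian: TP=70, FN=32+40+35=107 → 70/177 = 0.3955
Weighted-recall = Σ (supportᵢ/N)·recallᵢ with N=987: (389/987)·0.3805 + (138/987)·0.8043 + (283/987)·0.4523 + (177/987)·0.3955 = 0.463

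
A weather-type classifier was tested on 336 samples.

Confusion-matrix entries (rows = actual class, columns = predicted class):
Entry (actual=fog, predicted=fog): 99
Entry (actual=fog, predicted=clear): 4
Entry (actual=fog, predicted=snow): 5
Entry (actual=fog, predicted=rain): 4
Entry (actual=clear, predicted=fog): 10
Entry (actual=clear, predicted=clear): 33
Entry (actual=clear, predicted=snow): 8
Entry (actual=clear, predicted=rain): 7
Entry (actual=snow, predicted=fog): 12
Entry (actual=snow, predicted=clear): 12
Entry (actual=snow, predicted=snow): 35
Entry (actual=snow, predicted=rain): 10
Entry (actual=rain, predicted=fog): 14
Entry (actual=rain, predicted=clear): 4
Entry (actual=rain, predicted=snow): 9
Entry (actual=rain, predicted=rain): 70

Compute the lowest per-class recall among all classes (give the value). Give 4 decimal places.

Per-class recall (TP/(TP+FN)):
  fog: TP=99, FN=4+5+4=13 → 99/112 = 0.88393
  clear: TP=33, FN=10+8+7=25 → 33/58 = 0.56897
  snow: TP=35, FN=12+12+10=34 → 35/69 = 0.50725
  rain: TP=70, FN=14+4+9=27 → 70/97 = 0.72165
Lowest is class 'snow' with recall = 0.5072.

0.5072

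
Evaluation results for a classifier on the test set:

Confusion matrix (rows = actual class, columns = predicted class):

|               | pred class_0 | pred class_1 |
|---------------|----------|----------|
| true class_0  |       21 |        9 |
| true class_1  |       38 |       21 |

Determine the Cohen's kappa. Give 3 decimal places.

Observed agreement pₒ = trace/N = 42/89 = 0.4719
Expected agreement pₑ = Σ (rowᵢ·colᵢ)/N² = (30·59 + 59·30)/89² = 0.4469
κ = (pₒ − pₑ)/(1 − pₑ) = (0.4719 − 0.4469)/(1 − 0.4469) = 0.045

0.045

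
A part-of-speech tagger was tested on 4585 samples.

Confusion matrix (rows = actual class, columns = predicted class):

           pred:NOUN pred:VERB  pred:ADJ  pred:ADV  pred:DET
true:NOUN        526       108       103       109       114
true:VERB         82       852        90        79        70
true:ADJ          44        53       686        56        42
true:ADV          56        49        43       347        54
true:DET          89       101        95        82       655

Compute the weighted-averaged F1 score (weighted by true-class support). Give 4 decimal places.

Per-class F1 score (2·TP/(2·TP+FP+FN)):
  NOUN: TP=526, FP=82+44+56+89=271, FN=108+103+109+114=434 → 1052/1757 = 0.59875
  VERB: TP=852, FP=108+53+49+101=311, FN=82+90+79+70=321 → 1704/2336 = 0.72945
  ADJ: TP=686, FP=103+90+43+95=331, FN=44+53+56+42=195 → 1372/1898 = 0.72287
  ADV: TP=347, FP=109+79+56+82=326, FN=56+49+43+54=202 → 694/1222 = 0.56792
  DET: TP=655, FP=114+70+42+54=280, FN=89+101+95+82=367 → 1310/1957 = 0.66939
Weighted-F1 score = Σ (supportᵢ/N)·F1 scoreᵢ with N=4585: (960/4585)·0.59875 + (1173/4585)·0.72945 + (881/4585)·0.72287 + (549/4585)·0.56792 + (1022/4585)·0.66939 = 0.6681

0.6681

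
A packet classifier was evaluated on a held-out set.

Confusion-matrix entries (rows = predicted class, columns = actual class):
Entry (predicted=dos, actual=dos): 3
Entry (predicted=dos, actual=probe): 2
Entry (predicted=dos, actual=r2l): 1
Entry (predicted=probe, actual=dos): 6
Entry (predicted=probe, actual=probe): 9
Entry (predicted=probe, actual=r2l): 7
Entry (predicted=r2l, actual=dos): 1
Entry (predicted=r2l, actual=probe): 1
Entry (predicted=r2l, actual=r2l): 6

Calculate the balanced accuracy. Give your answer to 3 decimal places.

0.493

Balanced accuracy = mean of per-class recall.
  dos: recall = 3/10 = 0.3000
  probe: recall = 9/12 = 0.7500
  r2l: recall = 6/14 = 0.4286
Mean = (0.3000 + 0.7500 + 0.4286) / 3 = 0.493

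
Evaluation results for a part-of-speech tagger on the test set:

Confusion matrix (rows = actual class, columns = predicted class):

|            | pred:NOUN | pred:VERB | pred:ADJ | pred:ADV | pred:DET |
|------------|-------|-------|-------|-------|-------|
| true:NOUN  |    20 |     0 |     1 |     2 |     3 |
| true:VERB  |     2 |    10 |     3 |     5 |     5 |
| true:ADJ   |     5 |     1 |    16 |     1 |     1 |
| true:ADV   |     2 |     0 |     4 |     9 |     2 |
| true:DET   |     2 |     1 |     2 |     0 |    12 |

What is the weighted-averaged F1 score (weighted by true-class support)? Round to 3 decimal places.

0.608

Per-class F1 score (2·TP/(2·TP+FP+FN)):
  NOUN: TP=20, FP=2+5+2+2=11, FN=0+1+2+3=6 → 40/57 = 0.7018
  VERB: TP=10, FP=0+1+0+1=2, FN=2+3+5+5=15 → 20/37 = 0.5405
  ADJ: TP=16, FP=1+3+4+2=10, FN=5+1+1+1=8 → 32/50 = 0.6400
  ADV: TP=9, FP=2+5+1+0=8, FN=2+0+4+2=8 → 18/34 = 0.5294
  DET: TP=12, FP=3+5+1+2=11, FN=2+1+2+0=5 → 24/40 = 0.6000
Weighted-F1 score = Σ (supportᵢ/N)·F1 scoreᵢ with N=109: (26/109)·0.7018 + (25/109)·0.5405 + (24/109)·0.6400 + (17/109)·0.5294 + (17/109)·0.6000 = 0.608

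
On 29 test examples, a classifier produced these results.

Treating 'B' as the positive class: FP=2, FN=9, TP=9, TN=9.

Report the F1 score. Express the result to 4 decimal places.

Precision = TP/(TP+FP) = 9/11 = 0.8182
Recall = TP/(TP+FN) = 9/18 = 0.5000
F1 = 2·TP/(2·TP+FP+FN) = 18/29 = 0.6207

0.6207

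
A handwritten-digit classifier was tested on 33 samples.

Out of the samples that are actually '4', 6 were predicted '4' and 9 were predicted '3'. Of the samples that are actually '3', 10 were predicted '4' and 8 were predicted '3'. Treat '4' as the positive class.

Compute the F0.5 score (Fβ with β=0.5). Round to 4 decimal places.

Fβ = (1+β²)·TP / ((1+β²)·TP + β²·FN + FP), with β²=1/4
= 1.25·6 / (1.25·6 + 0.25·9 + 10) = 0.3797

0.3797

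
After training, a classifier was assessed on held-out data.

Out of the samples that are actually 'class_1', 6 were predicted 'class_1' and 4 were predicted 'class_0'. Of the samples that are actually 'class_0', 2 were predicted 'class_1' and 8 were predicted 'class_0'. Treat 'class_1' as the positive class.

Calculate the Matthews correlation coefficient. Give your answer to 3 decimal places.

MCC = (TP·TN − FP·FN) / √((TP+FP)(TP+FN)(TN+FP)(TN+FN))
Numerator = 6·8 − 2·4 = 40
Denominator = √(8·10·10·12) = √9600 = 97.9796
MCC = 40 / 97.9796 = 0.408

0.408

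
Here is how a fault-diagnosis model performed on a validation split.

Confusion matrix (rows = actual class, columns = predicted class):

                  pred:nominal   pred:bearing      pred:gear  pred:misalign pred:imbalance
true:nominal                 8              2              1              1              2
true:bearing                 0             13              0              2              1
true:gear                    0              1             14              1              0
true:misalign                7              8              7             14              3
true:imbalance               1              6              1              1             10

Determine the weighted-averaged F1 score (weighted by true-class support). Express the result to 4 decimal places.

0.5546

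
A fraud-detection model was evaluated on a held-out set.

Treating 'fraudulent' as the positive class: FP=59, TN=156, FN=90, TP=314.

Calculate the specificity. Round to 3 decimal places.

Specificity = TN/(TN+FP) = 156/(156+59) = 0.726

0.726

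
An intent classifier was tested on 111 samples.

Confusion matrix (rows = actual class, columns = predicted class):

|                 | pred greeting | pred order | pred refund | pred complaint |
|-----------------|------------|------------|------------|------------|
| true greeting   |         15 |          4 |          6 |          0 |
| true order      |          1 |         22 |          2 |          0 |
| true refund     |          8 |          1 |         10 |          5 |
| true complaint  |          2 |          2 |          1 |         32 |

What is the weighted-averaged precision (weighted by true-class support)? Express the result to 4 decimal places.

0.7029

Per-class precision (TP/(TP+FP)):
  greeting: TP=15, FP=1+8+2=11 → 15/26 = 0.57692
  order: TP=22, FP=4+1+2=7 → 22/29 = 0.75862
  refund: TP=10, FP=6+2+1=9 → 10/19 = 0.52632
  complaint: TP=32, FP=0+0+5=5 → 32/37 = 0.86486
Weighted-precision = Σ (supportᵢ/N)·precisionᵢ with N=111: (25/111)·0.57692 + (25/111)·0.75862 + (24/111)·0.52632 + (37/111)·0.86486 = 0.7029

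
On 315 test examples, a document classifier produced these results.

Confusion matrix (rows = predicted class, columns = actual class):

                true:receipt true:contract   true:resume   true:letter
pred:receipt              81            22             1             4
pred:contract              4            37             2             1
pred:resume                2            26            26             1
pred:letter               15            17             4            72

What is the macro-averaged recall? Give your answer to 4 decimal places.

Per-class recall (TP/(TP+FN)):
  receipt: TP=81, FN=4+2+15=21 → 81/102 = 0.79412
  contract: TP=37, FN=22+26+17=65 → 37/102 = 0.36275
  resume: TP=26, FN=1+2+4=7 → 26/33 = 0.78788
  letter: TP=72, FN=4+1+1=6 → 72/78 = 0.92308
Macro-recall = mean = (0.79412 + 0.36275 + 0.78788 + 0.92308) / 4 = 0.7170

0.7170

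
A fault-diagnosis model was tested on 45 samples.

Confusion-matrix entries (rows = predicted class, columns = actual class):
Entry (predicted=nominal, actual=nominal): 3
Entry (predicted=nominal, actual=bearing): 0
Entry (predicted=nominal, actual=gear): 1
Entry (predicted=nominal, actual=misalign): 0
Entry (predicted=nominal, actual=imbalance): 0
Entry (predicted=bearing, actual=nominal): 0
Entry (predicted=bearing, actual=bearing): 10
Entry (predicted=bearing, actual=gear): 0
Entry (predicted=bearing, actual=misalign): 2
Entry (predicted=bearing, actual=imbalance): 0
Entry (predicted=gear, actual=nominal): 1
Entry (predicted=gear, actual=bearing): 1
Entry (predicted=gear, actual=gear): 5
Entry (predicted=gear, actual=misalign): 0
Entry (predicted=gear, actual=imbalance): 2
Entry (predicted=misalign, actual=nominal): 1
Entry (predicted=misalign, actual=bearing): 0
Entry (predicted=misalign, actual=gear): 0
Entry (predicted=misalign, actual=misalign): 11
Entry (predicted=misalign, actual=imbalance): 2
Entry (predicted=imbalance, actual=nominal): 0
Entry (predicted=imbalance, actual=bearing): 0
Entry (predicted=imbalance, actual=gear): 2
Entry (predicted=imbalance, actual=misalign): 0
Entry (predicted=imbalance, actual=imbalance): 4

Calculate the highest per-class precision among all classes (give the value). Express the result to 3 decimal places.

0.833

Per-class precision (TP/(TP+FP)):
  nominal: TP=3, FP=0+1+0+0=1 → 3/4 = 0.7500
  bearing: TP=10, FP=0+0+2+0=2 → 10/12 = 0.8333
  gear: TP=5, FP=1+1+0+2=4 → 5/9 = 0.5556
  misalign: TP=11, FP=1+0+0+2=3 → 11/14 = 0.7857
  imbalance: TP=4, FP=0+0+2+0=2 → 4/6 = 0.6667
Highest is class 'bearing' with precision = 0.833.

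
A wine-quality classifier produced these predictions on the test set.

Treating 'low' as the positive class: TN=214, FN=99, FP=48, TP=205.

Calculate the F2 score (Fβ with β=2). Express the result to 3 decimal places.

Fβ = (1+β²)·TP / ((1+β²)·TP + β²·FN + FP), with β²=4
= 5·205 / (5·205 + 4·99 + 48) = 0.698

0.698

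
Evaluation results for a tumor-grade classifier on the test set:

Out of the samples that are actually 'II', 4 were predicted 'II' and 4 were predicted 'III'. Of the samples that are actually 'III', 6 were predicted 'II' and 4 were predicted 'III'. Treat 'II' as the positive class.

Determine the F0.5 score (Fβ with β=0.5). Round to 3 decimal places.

0.417

Fβ = (1+β²)·TP / ((1+β²)·TP + β²·FN + FP), with β²=1/4
= 1.25·4 / (1.25·4 + 0.25·4 + 6) = 0.417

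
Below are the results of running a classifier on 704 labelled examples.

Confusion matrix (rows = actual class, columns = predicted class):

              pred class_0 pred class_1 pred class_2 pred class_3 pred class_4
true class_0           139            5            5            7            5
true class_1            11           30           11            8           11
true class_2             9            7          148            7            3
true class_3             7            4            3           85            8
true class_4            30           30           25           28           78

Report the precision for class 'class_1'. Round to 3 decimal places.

Treat 'class_1' as positive and all other classes as negative.
precision = TP/(TP+FP).
class_1: TP=30, FP=5+7+4+30=46 → 30/76 = 0.3947

0.395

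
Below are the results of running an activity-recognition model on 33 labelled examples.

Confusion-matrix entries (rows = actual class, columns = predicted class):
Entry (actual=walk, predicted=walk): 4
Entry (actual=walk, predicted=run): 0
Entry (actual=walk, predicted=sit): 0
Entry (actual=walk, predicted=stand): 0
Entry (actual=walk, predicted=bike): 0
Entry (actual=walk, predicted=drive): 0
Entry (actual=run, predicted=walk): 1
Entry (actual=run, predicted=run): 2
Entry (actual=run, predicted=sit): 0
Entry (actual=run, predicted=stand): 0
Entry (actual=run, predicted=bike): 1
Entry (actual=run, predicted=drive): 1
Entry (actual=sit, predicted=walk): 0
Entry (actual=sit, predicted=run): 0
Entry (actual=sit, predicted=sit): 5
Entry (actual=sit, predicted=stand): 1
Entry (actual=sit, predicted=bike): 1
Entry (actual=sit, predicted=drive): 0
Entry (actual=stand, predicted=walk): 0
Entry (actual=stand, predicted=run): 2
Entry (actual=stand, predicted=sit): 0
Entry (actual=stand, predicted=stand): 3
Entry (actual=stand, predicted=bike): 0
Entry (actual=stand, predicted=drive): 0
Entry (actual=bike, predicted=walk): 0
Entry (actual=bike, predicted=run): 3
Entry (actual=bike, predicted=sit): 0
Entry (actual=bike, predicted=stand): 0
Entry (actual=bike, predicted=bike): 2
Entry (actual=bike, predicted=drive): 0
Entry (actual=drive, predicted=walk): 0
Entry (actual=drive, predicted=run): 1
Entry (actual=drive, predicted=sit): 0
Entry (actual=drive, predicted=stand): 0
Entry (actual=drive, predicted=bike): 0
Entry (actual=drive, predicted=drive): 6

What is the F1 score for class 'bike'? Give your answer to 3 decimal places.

0.444

One-vs-rest for 'bike': TP = diagonal; FP = other classes predicted 'bike'; FN = 'bike' predicted as other.
F1 score = 2·TP/(2·TP+FP+FN).
bike: TP=2, FP=0+1+1+0+0=2, FN=0+3+0+0+0=3 → 4/9 = 0.4444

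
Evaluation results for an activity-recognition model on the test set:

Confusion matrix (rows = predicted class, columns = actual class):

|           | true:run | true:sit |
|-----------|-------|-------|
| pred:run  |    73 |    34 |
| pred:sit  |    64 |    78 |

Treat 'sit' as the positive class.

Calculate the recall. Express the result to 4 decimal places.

0.6964

Recall = TP/(TP+FN) = 78/(78+34) = 78/112 = 0.6964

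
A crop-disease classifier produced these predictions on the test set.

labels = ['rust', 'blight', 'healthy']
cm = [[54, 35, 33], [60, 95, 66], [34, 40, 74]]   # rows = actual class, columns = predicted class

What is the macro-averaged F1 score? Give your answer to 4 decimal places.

Per-class F1 score (2·TP/(2·TP+FP+FN)):
  rust: TP=54, FP=60+34=94, FN=35+33=68 → 108/270 = 0.40000
  blight: TP=95, FP=35+40=75, FN=60+66=126 → 190/391 = 0.48593
  healthy: TP=74, FP=33+66=99, FN=34+40=74 → 148/321 = 0.46106
Macro-F1 score = mean = (0.40000 + 0.48593 + 0.46106) / 3 = 0.4490

0.4490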